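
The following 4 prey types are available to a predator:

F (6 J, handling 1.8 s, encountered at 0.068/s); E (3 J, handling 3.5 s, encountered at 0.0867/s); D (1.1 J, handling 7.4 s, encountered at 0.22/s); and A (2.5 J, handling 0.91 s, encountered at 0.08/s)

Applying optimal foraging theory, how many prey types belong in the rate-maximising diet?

3

Rank by E/h (J/s): F 3.33, A 2.75, E 0.857, D 0.149. Include each in turn until the next type's E/h falls below the running intake rate.
Rate on top 1: 0.3635. A: 2.75 > 0.3635 → include.
Rate on top 2: 0.5087. E: 0.857 > 0.5087 → include.
Rate on top 3: 0.5793. D: 0.149 < 0.5793 → exclude; stop.
Optimal diet: F, A, E — 3 of 4 types.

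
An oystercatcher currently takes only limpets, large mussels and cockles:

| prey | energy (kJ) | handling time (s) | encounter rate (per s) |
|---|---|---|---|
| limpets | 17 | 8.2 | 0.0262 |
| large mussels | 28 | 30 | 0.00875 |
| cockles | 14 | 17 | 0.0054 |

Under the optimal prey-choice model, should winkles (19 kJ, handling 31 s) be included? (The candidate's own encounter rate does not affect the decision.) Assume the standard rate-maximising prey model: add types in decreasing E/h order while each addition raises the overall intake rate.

Yes

Current rate: (0.0262×17 + 0.00875×28 + 0.0054×14)/(1 + 0.0262×8.2 + 0.00875×30 + 0.0054×17) = 0.4882 kJ/s.
Profitability of winkles: 19/31 = 0.6129 kJ/s.
Since 0.6129 > R, including winkles increases the long-run rate.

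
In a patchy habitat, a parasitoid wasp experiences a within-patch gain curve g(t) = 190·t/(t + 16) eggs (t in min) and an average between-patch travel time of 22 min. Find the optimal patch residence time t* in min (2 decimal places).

18.76 min

Optimal t* satisfies g'(t*) = g(t*)/(T + t*).
g'(t) = 190·16/(t + 16)². Setting 190·16/(t+16)² = 190t/[(t+16)(22+t)] gives 16(22+t) = t(t+16), so t² = 16×22 = 352.
t* = √352 = 18.76 min.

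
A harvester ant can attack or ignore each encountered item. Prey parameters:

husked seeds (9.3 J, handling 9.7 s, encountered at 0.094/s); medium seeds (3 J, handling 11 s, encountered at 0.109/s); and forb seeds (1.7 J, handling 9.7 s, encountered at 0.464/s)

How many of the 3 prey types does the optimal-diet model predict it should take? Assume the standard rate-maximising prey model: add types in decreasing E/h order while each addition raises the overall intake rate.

E/h in descending order: husked seeds 0.959, medium seeds 0.273, forb seeds 0.175 J/s. The optimal diet is the largest prefix of this list for which every included type satisfies E_i/h_i > R on the types above it.
Rate on top 1: 0.4573. medium seeds: 0.273 < 0.4573 → exclude; stop.
Optimal diet: husked seeds — 1 of 3 types.

1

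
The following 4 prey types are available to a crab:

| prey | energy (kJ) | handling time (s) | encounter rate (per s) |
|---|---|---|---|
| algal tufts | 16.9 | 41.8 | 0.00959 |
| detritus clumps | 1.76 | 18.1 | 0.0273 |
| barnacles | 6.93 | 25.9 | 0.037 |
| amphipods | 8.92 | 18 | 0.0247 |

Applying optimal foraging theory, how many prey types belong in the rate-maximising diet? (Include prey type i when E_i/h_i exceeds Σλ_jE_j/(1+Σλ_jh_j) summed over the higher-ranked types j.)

E/h in descending order: amphipods 0.496, algal tufts 0.404, barnacles 0.268, detritus clumps 0.0972 kJ/s. The optimal diet is the largest prefix of this list for which every included type satisfies E_i/h_i > R on the types above it.
Rate on top 1: 0.1525. algal tufts: 0.404 > 0.1525 → include.
Rate on top 2: 0.2072. barnacles: 0.268 > 0.2072 → include.
Rate on top 3: 0.2278. detritus clumps: 0.0972 < 0.2278 → exclude; stop.
Optimal diet: amphipods, algal tufts, barnacles — 3 of 4 types.

3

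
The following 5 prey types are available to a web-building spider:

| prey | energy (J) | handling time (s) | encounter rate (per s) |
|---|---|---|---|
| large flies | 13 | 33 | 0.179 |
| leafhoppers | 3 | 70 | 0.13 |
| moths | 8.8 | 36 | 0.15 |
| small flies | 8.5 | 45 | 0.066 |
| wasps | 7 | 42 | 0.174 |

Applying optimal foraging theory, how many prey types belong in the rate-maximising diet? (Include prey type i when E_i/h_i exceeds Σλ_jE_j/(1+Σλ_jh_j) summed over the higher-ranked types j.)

Profitabilities (E/h, J/s): large flies 0.394, moths 0.244, small flies 0.189, wasps 0.167, leafhoppers 0.0429. Add prey in this order while the next type's profitability exceeds the intake rate on those already taken.
Rate on top 1: 0.3369. moths: 0.244 < 0.3369 → exclude; stop.
Optimal diet: large flies — 1 of 5 types.

1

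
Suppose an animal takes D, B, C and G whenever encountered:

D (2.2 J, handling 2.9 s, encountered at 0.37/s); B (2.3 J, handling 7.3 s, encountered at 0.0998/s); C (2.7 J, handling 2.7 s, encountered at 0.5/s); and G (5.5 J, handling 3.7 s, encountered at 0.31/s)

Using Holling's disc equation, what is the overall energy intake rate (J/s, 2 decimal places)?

0.77 J/s

R = Σλ_iE_i / (1 + Σλ_ih_i)
Numerator: 0.37×2.2 + 0.0998×2.3 + 0.5×2.7 + 0.31×5.5 = 4.099
Denominator: 1 + 0.37×2.9 + 0.0998×7.3 + 0.5×2.7 + 0.31×3.7 = 5.299
R = 4.099/5.299 = 0.7735 J/s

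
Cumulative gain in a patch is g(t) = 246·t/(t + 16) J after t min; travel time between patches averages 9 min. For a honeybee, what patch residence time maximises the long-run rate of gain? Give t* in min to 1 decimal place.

12.0 min

Maximise g(t)/(T+t): set derivative to zero → g'(t)(T+t) = g(t).
g'(t) = 246·16/(t + 16)². Setting 246·16/(t+16)² = 246t/[(t+16)(9+t)] gives 16(9+t) = t(t+16), so t² = 16×9 = 144.
t* = √144 = 12 min.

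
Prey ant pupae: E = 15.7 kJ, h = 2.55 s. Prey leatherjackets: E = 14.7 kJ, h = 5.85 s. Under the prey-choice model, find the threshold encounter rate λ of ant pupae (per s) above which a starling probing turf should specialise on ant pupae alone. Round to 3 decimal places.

0.270 per s

The zero-one rule: include leatherjackets iff E₂/h₂ > λE₁/(1+λh₁). Equality gives the switch point.
λE₁h₂ = E₂ + λE₂h₁ ⇒ λ = E₂/(E₁h₂ − E₂h₁) = 14.7/(91.84 − 37.48) = 0.2704 per s.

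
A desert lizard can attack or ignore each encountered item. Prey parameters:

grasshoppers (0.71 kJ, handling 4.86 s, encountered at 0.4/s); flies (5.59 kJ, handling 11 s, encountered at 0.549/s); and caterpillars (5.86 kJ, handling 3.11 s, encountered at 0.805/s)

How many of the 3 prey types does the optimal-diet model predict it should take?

Rank by E/h (kJ/s): caterpillars 1.88, flies 0.508, grasshoppers 0.146. Include each in turn until the next type's E/h falls below the running intake rate.
Rate on top 1: 1.346. flies: 0.508 < 1.346 → exclude; stop.
Optimal diet: caterpillars — 1 of 3 types.

1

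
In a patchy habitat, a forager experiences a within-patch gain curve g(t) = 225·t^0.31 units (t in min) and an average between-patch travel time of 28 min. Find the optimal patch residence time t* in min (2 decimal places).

Maximise g(t)/(T+t): set derivative to zero → g'(t)(T+t) = g(t).
g'(t) = 0.31·225·t^-0.69. Setting 0.31·225·t^-0.69 = 225·t^0.31/(28+t) gives 0.31(28+t) = t, so 0.69·t = 0.31×28.
t* = 0.31×28/0.69 = 12.58 min.

12.58 min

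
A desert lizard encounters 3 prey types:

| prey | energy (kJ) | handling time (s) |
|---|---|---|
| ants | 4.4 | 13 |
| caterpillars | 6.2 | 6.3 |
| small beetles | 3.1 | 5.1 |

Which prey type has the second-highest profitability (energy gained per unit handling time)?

small beetles

In descending order of E/h:
caterpillars: 6.2/6.3 = 0.984 kJ/s
small beetles: 3.1/5.1 = 0.608 kJ/s
ants: 4.4/13 = 0.338 kJ/s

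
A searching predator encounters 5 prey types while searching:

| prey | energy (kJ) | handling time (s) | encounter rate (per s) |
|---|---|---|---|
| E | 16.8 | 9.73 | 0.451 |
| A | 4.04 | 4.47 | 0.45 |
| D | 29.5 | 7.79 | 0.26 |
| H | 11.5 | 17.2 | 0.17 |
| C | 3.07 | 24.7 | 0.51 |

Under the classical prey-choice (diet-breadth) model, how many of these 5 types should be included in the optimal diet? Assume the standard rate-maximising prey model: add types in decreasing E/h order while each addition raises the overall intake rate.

Rank by E/h (kJ/s): D 3.79, E 1.73, A 0.904, H 0.669, C 0.124. Include each in turn until the next type's E/h falls below the running intake rate.
Rate on top 1: 2.535. E: 1.73 < 2.535 → exclude; stop.
Optimal diet: D — 1 of 5 types.

1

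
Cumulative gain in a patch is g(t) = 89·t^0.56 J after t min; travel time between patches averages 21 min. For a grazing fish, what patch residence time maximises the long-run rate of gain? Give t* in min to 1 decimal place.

Maximise g(t)/(T+t): set derivative to zero → g'(t)(T+t) = g(t).
g'(t) = 0.56·89·t^-0.44. Setting 0.56·89·t^-0.44 = 89·t^0.56/(21+t) gives 0.56(21+t) = t, so 0.44·t = 0.56×21.
t* = 0.56×21/0.44 = 26.73 min.

26.7 min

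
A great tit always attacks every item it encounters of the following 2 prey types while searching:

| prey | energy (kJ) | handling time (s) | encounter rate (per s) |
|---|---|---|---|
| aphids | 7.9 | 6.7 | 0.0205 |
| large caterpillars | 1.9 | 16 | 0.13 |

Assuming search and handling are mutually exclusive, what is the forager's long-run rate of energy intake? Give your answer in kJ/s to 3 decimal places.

0.127 kJ/s

R = Σλ_iE_i / (1 + Σλ_ih_i)
Numerator: 0.0205×7.9 + 0.13×1.9 = 0.409
Denominator: 1 + 0.0205×6.7 + 0.13×16 = 3.217
R = 0.409/3.217 = 0.1271 kJ/s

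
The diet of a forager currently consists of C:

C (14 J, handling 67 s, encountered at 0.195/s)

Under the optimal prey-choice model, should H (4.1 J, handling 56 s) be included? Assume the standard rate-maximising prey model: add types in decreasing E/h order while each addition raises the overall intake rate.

On C alone, R = ΣλE/(1+Σλh) = 2.73/14.07 = 0.1941 J/s.
Profitability of H: 4.1/56 = 0.07321 J/s.
Since 0.07321 < R, time spent handling H is better spent searching.

No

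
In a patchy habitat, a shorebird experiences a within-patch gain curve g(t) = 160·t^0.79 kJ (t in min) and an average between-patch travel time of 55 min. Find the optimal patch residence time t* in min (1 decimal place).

By the marginal value theorem, leave when the instantaneous gain rate g'(t) equals the habitat-wide average g(t)/(T + t).
g'(t) = 0.79·160·t^-0.21. Setting 0.79·160·t^-0.21 = 160·t^0.79/(55+t) gives 0.79(55+t) = t, so 0.21·t = 0.79×55.
t* = 0.79×55/0.21 = 206.9 min.

206.9 min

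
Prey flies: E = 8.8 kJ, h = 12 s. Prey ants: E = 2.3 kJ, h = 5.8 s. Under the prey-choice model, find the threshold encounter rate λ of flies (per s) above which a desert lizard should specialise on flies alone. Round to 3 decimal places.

0.098 per s

The zero-one rule: include ants iff E₂/h₂ > λE₁/(1+λh₁). Equality gives the switch point.
λE₁h₂ = E₂ + λE₂h₁ ⇒ λ = E₂/(E₁h₂ − E₂h₁) = 2.3/(51.04 − 27.6) = 0.09812 per s.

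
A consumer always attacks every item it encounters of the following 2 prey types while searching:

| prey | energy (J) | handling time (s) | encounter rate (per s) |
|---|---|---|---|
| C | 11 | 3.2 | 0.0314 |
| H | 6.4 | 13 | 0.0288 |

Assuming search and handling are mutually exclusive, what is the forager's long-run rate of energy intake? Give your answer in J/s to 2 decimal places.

Energy encountered per unit search time: 0.0314×11 + 0.0288×6.4 = 0.5297 J/s.
Handling time per unit search time: 0.0314×3.2 + 0.0288×13 = 0.4749.
Rate = 0.5297/(1 + 0.4749) = 0.3592 J/s.

0.36 J/s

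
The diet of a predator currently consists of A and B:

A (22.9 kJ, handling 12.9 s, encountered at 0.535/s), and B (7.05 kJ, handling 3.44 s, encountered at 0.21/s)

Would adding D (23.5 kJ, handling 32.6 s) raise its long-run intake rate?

No

On A and B alone, R = ΣλE/(1+Σλh) = 13.73/8.624 = 1.592 kJ/s.
Profitability of D: 23.5/32.6 = 0.7209 kJ/s.
Since 0.7209 < R, time spent handling D is better spent searching.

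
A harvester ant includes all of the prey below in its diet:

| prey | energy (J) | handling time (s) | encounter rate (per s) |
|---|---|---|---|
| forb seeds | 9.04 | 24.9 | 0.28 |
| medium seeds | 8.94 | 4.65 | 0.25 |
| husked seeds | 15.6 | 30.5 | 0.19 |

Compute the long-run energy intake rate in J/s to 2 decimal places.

R = Σλ_iE_i / (1 + Σλ_ih_i)
Numerator: 0.28×9.04 + 0.25×8.94 + 0.19×15.6 = 7.73
Denominator: 1 + 0.28×24.9 + 0.25×4.65 + 0.19×30.5 = 14.93
R = 7.73/14.93 = 0.5178 J/s

0.52 J/s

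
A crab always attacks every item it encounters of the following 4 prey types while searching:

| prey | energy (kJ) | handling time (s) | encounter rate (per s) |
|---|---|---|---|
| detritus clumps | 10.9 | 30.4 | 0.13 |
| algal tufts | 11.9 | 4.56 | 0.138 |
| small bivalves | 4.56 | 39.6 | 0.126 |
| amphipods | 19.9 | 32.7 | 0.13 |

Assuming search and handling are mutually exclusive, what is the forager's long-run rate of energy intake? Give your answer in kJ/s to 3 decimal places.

R = (0.13×10.9 + 0.138×11.9 + 0.126×4.56 + 0.13×19.9) / (1 + 0.13×30.4 + 0.138×4.56 + 0.126×39.6 + 0.13×32.7) = 6.221/14.82 = 0.4197 kJ/s.

0.420 kJ/s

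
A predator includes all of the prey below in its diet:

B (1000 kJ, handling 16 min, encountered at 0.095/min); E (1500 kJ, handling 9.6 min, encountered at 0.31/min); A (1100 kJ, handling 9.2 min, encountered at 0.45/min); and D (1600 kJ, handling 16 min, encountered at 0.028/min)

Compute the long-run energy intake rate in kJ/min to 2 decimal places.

R = Σλ_iE_i / (1 + Σλ_ih_i)
Numerator: 0.095×1000 + 0.31×1500 + 0.45×1100 + 0.028×1600 = 1100
Denominator: 1 + 0.095×16 + 0.31×9.6 + 0.45×9.2 + 0.028×16 = 10.08
R = 1100/10.08 = 109.1 kJ/min

109.06 kJ/min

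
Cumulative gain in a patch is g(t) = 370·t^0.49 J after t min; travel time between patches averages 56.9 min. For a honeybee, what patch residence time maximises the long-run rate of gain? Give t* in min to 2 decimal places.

By the marginal value theorem, leave when the instantaneous gain rate g'(t) equals the habitat-wide average g(t)/(T + t).
g'(t) = 0.49·370·t^-0.51. Setting 0.49·370·t^-0.51 = 370·t^0.49/(56.9+t) gives 0.49(56.9+t) = t, so 0.51·t = 0.49×56.9.
t* = 0.49×56.9/0.51 = 54.67 min.

54.67 min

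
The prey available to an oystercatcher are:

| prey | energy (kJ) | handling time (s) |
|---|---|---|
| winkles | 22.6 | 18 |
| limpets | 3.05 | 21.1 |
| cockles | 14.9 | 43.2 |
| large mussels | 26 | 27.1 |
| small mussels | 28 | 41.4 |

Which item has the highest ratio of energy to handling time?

Profitability E/h (kJ/s): winkles = 22.6/18 = 1.26, limpets = 3.05/21.1 = 0.145, cockles = 14.9/43.2 = 0.345, large mussels = 26/27.1 = 0.959, small mussels = 28/41.4 = 0.676.
Ranked: winkles > large mussels > small mussels > cockles > limpets.

winkles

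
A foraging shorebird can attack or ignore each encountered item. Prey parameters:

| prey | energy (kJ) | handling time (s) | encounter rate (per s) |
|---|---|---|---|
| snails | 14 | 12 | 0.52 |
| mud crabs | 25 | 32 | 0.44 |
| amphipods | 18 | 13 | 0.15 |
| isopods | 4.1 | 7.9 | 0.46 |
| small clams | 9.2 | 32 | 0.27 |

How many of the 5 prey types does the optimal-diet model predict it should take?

2

Profitabilities (E/h, kJ/s): amphipods 1.38, snails 1.17, mud crabs 0.781, isopods 0.519, small clams 0.287. Add prey in this order while the next type's profitability exceeds the intake rate on those already taken.
Rate on top 1: 0.9153. snails: 1.17 > 0.9153 → include.
Rate on top 2: 1.086. mud crabs: 0.781 < 1.086 → exclude; stop.
Optimal diet: amphipods, snails — 2 of 5 types.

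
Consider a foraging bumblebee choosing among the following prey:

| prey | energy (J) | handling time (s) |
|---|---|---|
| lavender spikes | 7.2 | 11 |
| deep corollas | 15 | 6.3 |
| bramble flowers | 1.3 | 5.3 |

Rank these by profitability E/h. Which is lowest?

In descending order of E/h:
deep corollas: 15/6.3 = 2.38 J/s
lavender spikes: 7.2/11 = 0.655 J/s
bramble flowers: 1.3/5.3 = 0.245 J/s

bramble flowers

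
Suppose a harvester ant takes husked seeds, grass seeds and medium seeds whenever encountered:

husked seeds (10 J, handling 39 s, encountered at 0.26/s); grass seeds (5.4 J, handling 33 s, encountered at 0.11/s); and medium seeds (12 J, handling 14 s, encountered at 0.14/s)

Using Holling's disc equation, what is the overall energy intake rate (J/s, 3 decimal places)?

0.291 J/s

R = (0.26×10 + 0.11×5.4 + 0.14×12) / (1 + 0.26×39 + 0.11×33 + 0.14×14) = 4.874/16.73 = 0.2913 J/s.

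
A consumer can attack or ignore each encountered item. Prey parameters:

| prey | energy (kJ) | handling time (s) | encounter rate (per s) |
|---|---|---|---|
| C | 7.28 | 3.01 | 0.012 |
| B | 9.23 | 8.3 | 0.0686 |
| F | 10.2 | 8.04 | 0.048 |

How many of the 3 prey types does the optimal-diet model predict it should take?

3

Rank by E/h (kJ/s): C 2.42, F 1.27, B 1.11. Include each in turn until the next type's E/h falls below the running intake rate.
Rate on top 1: 0.08431. F: 1.27 > 0.08431 → include.
Rate on top 2: 0.4057. B: 1.11 > 0.4057 → include.
Optimal diet: C, F, B — 3 of 3 types.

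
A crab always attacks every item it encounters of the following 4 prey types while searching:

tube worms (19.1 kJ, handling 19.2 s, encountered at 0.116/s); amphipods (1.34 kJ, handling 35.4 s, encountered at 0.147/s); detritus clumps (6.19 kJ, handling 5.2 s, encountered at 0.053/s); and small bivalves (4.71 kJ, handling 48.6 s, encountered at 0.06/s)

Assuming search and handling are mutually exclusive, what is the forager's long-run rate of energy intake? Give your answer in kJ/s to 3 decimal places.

R = Σλ_iE_i / (1 + Σλ_ih_i)
Numerator: 0.116×19.1 + 0.147×1.34 + 0.053×6.19 + 0.06×4.71 = 3.023
Denominator: 1 + 0.116×19.2 + 0.147×35.4 + 0.053×5.2 + 0.06×48.6 = 11.62
R = 3.023/11.62 = 0.2601 kJ/s

0.260 kJ/s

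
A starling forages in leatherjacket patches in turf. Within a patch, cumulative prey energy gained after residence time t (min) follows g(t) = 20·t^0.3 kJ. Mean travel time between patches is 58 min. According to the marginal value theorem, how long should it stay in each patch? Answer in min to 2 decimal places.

24.86 min

Maximise g(t)/(T+t): set derivative to zero → g'(t)(T+t) = g(t).
g'(t) = 0.3·20·t^-0.7. Setting 0.3·20·t^-0.7 = 20·t^0.3/(58+t) gives 0.3(58+t) = t, so 0.70·t = 0.3×58.
t* = 0.3×58/0.70 = 24.86 min.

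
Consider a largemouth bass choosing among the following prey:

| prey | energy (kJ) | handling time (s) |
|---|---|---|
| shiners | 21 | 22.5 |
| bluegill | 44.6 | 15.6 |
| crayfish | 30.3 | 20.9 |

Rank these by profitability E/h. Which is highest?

In descending order of E/h:
bluegill: 44.6/15.6 = 2.86 kJ/s
crayfish: 30.3/20.9 = 1.45 kJ/s
shiners: 21/22.5 = 0.933 kJ/s

bluegill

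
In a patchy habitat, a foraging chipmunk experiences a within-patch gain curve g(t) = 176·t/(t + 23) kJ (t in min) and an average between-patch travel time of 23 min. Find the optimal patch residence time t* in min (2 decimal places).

23.00 min

Maximise g(t)/(T+t): set derivative to zero → g'(t)(T+t) = g(t).
g'(t) = 176·23/(t + 23)². Setting 176·23/(t+23)² = 176t/[(t+23)(23+t)] gives 23(23+t) = t(t+23), so t² = 23×23 = 529.
t* = √529 = 23 min.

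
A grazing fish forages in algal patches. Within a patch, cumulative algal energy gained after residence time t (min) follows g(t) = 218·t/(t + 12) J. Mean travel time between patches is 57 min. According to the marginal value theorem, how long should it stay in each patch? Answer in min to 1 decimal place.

26.2 min

Optimal t* satisfies g'(t*) = g(t*)/(T + t*).
g'(t) = 218·12/(t + 12)². Setting 218·12/(t+12)² = 218t/[(t+12)(57+t)] gives 12(57+t) = t(t+12), so t² = 12×57 = 684.
t* = √684 = 26.15 min.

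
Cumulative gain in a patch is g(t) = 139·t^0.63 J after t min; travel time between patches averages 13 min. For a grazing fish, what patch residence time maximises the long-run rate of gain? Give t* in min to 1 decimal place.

By the marginal value theorem, leave when the instantaneous gain rate g'(t) equals the habitat-wide average g(t)/(T + t).
g'(t) = 0.63·139·t^-0.37. Setting 0.63·139·t^-0.37 = 139·t^0.63/(13+t) gives 0.63(13+t) = t, so 0.37·t = 0.63×13.
t* = 0.63×13/0.37 = 22.14 min.

22.1 min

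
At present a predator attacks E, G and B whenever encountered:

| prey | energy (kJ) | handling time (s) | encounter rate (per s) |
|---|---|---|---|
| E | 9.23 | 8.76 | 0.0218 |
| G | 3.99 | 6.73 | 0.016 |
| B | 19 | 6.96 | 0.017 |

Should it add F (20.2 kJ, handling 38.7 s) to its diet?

On E, G and B alone, R = ΣλE/(1+Σλh) = 0.5881/1.417 = 0.415 kJ/s.
Profitability of F: 20.2/38.7 = 0.522 kJ/s.
0.522 > 0.415, so adding F raises the average — include it.

Yes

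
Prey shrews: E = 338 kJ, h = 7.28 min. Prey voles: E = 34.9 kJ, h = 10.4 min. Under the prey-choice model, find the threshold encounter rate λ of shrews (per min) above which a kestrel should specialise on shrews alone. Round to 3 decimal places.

At the threshold, the rate on shrews alone equals the profitability of voles: λ·338/(1 + λ·7.28) = 34.9/10.4 = 3.356.
Rearranging, λ(338 − 3.356×7.28) = 3.356, so λ = 3.356/313.6 = 0.0107 per min.

0.011 per min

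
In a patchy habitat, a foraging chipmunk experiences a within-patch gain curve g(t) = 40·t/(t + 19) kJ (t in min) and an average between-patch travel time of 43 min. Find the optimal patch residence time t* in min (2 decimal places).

Optimal t* satisfies g'(t*) = g(t*)/(T + t*).
g'(t) = 40·19/(t + 19)². Setting 40·19/(t+19)² = 40t/[(t+19)(43+t)] gives 19(43+t) = t(t+19), so t² = 19×43 = 817.
t* = √817 = 28.58 min.

28.58 min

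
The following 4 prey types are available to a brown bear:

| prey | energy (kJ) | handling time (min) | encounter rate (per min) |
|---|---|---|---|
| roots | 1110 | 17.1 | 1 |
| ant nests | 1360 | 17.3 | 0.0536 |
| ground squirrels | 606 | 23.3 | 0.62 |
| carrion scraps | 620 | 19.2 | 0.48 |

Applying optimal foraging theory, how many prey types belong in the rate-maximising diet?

2

E/h in descending order: ant nests 78.6, roots 64.9, carrion scraps 32.3, ground squirrels 26 kJ/min. The optimal diet is the largest prefix of this list for which every included type satisfies E_i/h_i > R on the types above it.
Rate on top 1: 37.82. roots: 64.9 > 37.82 → include.
Rate on top 2: 62.17. carrion scraps: 32.3 < 62.17 → exclude; stop.
Optimal diet: ant nests, roots — 2 of 4 types.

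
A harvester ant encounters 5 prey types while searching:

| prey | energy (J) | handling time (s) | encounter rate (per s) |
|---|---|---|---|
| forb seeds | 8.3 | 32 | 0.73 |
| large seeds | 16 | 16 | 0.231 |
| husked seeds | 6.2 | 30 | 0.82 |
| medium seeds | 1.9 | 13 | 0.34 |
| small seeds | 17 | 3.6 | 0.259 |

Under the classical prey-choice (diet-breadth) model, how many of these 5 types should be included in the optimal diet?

1

Rank by E/h (J/s): small seeds 4.72, large seeds 1, forb seeds 0.259, husked seeds 0.207, medium seeds 0.146. Include each in turn until the next type's E/h falls below the running intake rate.
Rate on top 1: 2.279. large seeds: 1 < 2.279 → exclude; stop.
Optimal diet: small seeds — 1 of 5 types.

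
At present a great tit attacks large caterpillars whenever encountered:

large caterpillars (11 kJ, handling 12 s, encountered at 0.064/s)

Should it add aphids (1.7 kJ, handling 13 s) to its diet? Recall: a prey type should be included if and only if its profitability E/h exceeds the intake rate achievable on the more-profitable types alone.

Current rate: (0.064×11)/(1 + 0.064×12) = 0.3982 kJ/s.
aphids: E/h = 1.7/13 = 0.1308 kJ/s.
Since 0.1308 < R, time spent handling aphids is better spent searching.

No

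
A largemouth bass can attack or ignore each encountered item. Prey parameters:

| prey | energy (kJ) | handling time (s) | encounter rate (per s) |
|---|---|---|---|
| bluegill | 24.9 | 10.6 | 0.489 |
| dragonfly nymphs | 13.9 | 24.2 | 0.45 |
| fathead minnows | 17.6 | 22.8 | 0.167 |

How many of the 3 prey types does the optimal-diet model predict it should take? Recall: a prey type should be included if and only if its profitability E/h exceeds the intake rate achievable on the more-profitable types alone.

1

Rank by E/h (kJ/s): bluegill 2.35, fathead minnows 0.772, dragonfly nymphs 0.574. Include each in turn until the next type's E/h falls below the running intake rate.
Rate on top 1: 1.969. fathead minnows: 0.772 < 1.969 → exclude; stop.
Optimal diet: bluegill — 1 of 3 types.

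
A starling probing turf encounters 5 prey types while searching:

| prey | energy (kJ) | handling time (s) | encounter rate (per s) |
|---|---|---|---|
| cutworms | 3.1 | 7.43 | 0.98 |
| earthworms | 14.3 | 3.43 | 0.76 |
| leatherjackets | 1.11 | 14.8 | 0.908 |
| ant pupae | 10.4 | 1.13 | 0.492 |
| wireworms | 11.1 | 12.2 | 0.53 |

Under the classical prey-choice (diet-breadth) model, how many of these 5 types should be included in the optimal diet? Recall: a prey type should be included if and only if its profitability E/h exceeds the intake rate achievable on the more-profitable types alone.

2

E/h in descending order: ant pupae 9.2, earthworms 4.17, wireworms 0.91, cutworms 0.417, leatherjackets 0.075 kJ/s. The optimal diet is the largest prefix of this list for which every included type satisfies E_i/h_i > R on the types above it.
Rate on top 1: 3.289. earthworms: 4.17 > 3.289 → include.
Rate on top 2: 3.84. wireworms: 0.91 < 3.84 → exclude; stop.
Optimal diet: ant pupae, earthworms — 2 of 5 types.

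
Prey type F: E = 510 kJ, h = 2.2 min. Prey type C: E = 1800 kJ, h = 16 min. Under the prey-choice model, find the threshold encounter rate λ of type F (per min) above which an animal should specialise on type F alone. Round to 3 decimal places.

At the threshold, the rate on type F alone equals the profitability of type C: λ·510/(1 + λ·2.2) = 1800/16 = 112.5.
Rearranging, λ(510 − 112.5×2.2) = 112.5, so λ = 112.5/262.5 = 0.4286 per min.

0.429 per min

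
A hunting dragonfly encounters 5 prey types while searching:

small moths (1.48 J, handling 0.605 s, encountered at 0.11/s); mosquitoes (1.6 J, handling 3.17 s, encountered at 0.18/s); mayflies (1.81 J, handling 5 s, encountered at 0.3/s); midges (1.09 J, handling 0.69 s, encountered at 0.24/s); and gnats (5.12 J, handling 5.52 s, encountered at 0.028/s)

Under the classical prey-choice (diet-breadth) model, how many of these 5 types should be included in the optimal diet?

4

E/h in descending order: small moths 2.45, midges 1.58, gnats 0.928, mosquitoes 0.505, mayflies 0.362 J/s. The optimal diet is the largest prefix of this list for which every included type satisfies E_i/h_i > R on the types above it.
Rate on top 1: 0.1526. midges: 1.58 > 0.1526 → include.
Rate on top 2: 0.3444. gnats: 0.928 > 0.3444 → include.
Rate on top 3: 0.4094. mosquitoes: 0.505 > 0.4094 → include.
Rate on top 4: 0.4372. mayflies: 0.362 < 0.4372 → exclude; stop.
Optimal diet: small moths, midges, gnats, mosquitoes — 4 of 5 types.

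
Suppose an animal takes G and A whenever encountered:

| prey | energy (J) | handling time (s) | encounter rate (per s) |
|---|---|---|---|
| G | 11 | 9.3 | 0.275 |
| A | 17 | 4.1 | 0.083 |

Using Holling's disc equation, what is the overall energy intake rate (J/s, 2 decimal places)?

Energy encountered per unit search time: 0.275×11 + 0.083×17 = 4.436 J/s.
Handling time per unit search time: 0.275×9.3 + 0.083×4.1 = 2.898.
Rate = 4.436/(1 + 2.898) = 1.138 J/s.

1.14 J/s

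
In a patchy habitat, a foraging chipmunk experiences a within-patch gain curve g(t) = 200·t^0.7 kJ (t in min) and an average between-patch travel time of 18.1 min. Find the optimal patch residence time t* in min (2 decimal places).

Optimal t* satisfies g'(t*) = g(t*)/(T + t*).
g'(t) = 0.7·200·t^-0.3. Setting 0.7·200·t^-0.3 = 200·t^0.7/(18.1+t) gives 0.7(18.1+t) = t, so 0.30·t = 0.7×18.1.
t* = 0.7×18.1/0.30 = 42.23 min.

42.23 min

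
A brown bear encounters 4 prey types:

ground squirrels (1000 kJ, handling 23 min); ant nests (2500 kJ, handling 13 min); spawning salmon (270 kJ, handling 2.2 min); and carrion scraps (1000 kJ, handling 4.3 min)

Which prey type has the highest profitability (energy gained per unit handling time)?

Profitability E/h (kJ/min): ground squirrels = 1000/23 = 43.5, ant nests = 2500/13 = 192, spawning salmon = 270/2.2 = 123, carrion scraps = 1000/4.3 = 233.
Ranked: carrion scraps > ant nests > spawning salmon > ground squirrels.

carrion scraps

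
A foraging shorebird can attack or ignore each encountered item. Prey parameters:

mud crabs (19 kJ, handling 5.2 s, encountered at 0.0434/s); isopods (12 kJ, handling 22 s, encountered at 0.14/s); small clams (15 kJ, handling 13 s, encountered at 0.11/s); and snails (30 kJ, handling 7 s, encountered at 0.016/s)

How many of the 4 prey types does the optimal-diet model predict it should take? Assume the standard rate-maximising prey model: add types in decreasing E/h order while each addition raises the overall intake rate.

3

Profitabilities (E/h, kJ/s): snails 4.29, mud crabs 3.65, small clams 1.15, isopods 0.545. Add prey in this order while the next type's profitability exceeds the intake rate on those already taken.
Rate on top 1: 0.4317. mud crabs: 3.65 > 0.4317 → include.
Rate on top 2: 0.9753. small clams: 1.15 > 0.9753 → include.
Rate on top 3: 1.068. isopods: 0.545 < 1.068 → exclude; stop.
Optimal diet: snails, mud crabs, small clams — 3 of 4 types.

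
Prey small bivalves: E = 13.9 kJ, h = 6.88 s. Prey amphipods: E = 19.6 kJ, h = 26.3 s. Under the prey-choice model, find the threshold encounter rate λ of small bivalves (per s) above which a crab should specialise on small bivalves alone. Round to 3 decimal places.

The zero-one rule: include amphipods iff E₂/h₂ > λE₁/(1+λh₁). Equality gives the switch point.
λE₁h₂ = E₂ + λE₂h₁ ⇒ λ = E₂/(E₁h₂ − E₂h₁) = 19.6/(365.6 − 134.8) = 0.08495 per s.

0.085 per s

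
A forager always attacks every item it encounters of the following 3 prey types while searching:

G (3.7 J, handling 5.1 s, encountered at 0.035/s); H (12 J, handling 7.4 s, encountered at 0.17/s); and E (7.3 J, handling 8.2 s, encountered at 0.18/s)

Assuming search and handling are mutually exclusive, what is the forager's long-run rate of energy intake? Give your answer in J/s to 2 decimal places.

0.89 J/s

R = Σλ_iE_i / (1 + Σλ_ih_i)
Numerator: 0.035×3.7 + 0.17×12 + 0.18×7.3 = 3.483
Denominator: 1 + 0.035×5.1 + 0.17×7.4 + 0.18×8.2 = 3.913
R = 3.483/3.913 = 0.8904 J/s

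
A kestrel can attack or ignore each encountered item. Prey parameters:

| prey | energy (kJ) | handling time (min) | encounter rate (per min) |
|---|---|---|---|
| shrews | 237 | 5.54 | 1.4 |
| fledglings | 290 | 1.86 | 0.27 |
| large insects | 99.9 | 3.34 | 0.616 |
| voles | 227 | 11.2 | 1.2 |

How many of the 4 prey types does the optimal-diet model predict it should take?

1

E/h in descending order: fledglings 156, shrews 42.8, large insects 29.9, voles 20.3 kJ/min. The optimal diet is the largest prefix of this list for which every included type satisfies E_i/h_i > R on the types above it.
Rate on top 1: 52.12. shrews: 42.8 < 52.12 → exclude; stop.
Optimal diet: fledglings — 1 of 4 types.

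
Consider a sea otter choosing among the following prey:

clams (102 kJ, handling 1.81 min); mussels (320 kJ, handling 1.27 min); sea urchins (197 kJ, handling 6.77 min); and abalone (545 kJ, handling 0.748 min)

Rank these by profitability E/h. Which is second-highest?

mussels

In descending order of E/h:
abalone: 545/0.748 = 729 kJ/min
mussels: 320/1.27 = 252 kJ/min
clams: 102/1.81 = 56.4 kJ/min
sea urchins: 197/6.77 = 29.1 kJ/min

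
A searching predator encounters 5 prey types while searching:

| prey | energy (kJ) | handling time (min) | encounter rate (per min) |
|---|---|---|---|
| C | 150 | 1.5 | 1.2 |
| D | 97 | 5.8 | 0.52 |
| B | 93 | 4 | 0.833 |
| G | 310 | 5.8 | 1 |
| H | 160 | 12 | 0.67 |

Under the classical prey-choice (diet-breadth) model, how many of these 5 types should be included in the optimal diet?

Profitabilities (E/h, kJ/min): C 100, G 53.4, B 23.2, D 16.7, H 13.3. Add prey in this order while the next type's profitability exceeds the intake rate on those already taken.
Rate on top 1: 64.29. G: 53.4 < 64.29 → exclude; stop.
Optimal diet: C — 1 of 5 types.

1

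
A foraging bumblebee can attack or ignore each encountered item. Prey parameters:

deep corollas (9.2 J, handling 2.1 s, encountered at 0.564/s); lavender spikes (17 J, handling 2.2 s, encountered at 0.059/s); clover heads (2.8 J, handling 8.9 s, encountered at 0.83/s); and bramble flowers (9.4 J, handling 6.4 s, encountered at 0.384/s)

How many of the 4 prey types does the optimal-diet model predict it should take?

2

Rank by E/h (J/s): lavender spikes 7.73, deep corollas 4.38, bramble flowers 1.47, clover heads 0.315. Include each in turn until the next type's E/h falls below the running intake rate.
Rate on top 1: 0.8878. deep corollas: 4.38 > 0.8878 → include.
Rate on top 2: 2.676. bramble flowers: 1.47 < 2.676 → exclude; stop.
Optimal diet: lavender spikes, deep corollas — 2 of 4 types.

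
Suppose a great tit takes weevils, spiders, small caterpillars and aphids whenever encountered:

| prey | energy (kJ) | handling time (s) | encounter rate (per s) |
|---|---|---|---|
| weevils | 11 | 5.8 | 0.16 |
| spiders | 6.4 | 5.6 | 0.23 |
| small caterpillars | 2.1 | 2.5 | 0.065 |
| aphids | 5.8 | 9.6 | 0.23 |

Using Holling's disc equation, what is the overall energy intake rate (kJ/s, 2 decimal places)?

0.84 kJ/s

R = (0.16×11 + 0.23×6.4 + 0.065×2.1 + 0.23×5.8) / (1 + 0.16×5.8 + 0.23×5.6 + 0.065×2.5 + 0.23×9.6) = 4.703/5.587 = 0.8418 kJ/s.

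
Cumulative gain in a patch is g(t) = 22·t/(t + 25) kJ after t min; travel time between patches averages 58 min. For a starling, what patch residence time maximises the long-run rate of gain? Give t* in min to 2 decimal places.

Optimal t* satisfies g'(t*) = g(t*)/(T + t*).
g'(t) = 22·25/(t + 25)². Setting 22·25/(t+25)² = 22t/[(t+25)(58+t)] gives 25(58+t) = t(t+25), so t² = 25×58 = 1450.
t* = √1450 = 38.08 min.

38.08 min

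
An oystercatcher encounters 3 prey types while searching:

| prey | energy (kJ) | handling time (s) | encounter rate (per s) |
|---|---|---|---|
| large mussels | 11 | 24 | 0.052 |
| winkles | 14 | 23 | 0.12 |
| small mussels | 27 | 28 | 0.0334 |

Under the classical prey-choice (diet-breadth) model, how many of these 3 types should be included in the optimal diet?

Profitabilities (E/h, kJ/s): small mussels 0.964, winkles 0.609, large mussels 0.458. Add prey in this order while the next type's profitability exceeds the intake rate on those already taken.
Rate on top 1: 0.466. winkles: 0.609 > 0.466 → include.
Rate on top 2: 0.5499. large mussels: 0.458 < 0.5499 → exclude; stop.
Optimal diet: small mussels, winkles — 2 of 3 types.

2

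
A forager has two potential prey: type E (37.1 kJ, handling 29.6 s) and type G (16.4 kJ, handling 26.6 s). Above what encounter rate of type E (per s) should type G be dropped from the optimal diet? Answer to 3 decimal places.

0.033 per s

The zero-one rule: include type G iff E₂/h₂ > λE₁/(1+λh₁). Equality gives the switch point.
λE₁h₂ = E₂ + λE₂h₁ ⇒ λ = E₂/(E₁h₂ − E₂h₁) = 16.4/(986.9 − 485.4) = 0.03271 per s.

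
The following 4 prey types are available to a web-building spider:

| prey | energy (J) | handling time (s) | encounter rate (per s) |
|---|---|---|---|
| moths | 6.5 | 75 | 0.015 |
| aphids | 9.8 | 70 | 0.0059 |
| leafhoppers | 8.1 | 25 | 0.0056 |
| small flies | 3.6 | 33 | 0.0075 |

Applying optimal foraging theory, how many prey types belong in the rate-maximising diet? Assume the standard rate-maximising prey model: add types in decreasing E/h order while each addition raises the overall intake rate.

E/h in descending order: leafhoppers 0.324, aphids 0.14, small flies 0.109, moths 0.0867 J/s. The optimal diet is the largest prefix of this list for which every included type satisfies E_i/h_i > R on the types above it.
Rate on top 1: 0.03979. aphids: 0.14 > 0.03979 → include.
Rate on top 2: 0.06644. small flies: 0.109 > 0.06644 → include.
Rate on top 3: 0.0723. moths: 0.0867 > 0.0723 → include.
Optimal diet: leafhoppers, aphids, small flies, moths — 4 of 4 types.

4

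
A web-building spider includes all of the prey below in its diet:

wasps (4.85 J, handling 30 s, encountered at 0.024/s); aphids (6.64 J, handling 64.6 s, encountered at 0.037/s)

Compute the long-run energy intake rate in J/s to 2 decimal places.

R = Σλ_iE_i / (1 + Σλ_ih_i)
Numerator: 0.024×4.85 + 0.037×6.64 = 0.3621
Denominator: 1 + 0.024×30 + 0.037×64.6 = 4.11
R = 0.3621/4.11 = 0.08809 J/s

0.09 J/s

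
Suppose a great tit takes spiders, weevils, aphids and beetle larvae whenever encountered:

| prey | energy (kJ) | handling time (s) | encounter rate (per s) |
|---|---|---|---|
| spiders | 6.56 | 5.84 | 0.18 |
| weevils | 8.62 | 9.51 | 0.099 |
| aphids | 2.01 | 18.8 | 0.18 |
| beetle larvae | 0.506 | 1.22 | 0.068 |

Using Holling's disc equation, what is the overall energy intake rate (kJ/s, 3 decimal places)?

R = Σλ_iE_i / (1 + Σλ_ih_i)
Numerator: 0.18×6.56 + 0.099×8.62 + 0.18×2.01 + 0.068×0.506 = 2.43
Denominator: 1 + 0.18×5.84 + 0.099×9.51 + 0.18×18.8 + 0.068×1.22 = 6.46
R = 2.43/6.46 = 0.3762 kJ/s

0.376 kJ/s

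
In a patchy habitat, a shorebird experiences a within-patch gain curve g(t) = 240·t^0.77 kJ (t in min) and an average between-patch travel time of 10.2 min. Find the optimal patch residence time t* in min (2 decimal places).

34.15 min

Maximise g(t)/(T+t): set derivative to zero → g'(t)(T+t) = g(t).
g'(t) = 0.77·240·t^-0.23. Setting 0.77·240·t^-0.23 = 240·t^0.77/(10.2+t) gives 0.77(10.2+t) = t, so 0.23·t = 0.77×10.2.
t* = 0.77×10.2/0.23 = 34.15 min.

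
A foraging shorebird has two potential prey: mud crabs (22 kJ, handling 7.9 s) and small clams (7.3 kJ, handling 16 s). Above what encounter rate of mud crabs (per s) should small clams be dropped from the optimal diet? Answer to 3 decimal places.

The zero-one rule: include small clams iff E₂/h₂ > λE₁/(1+λh₁). Equality gives the switch point.
λE₁h₂ = E₂ + λE₂h₁ ⇒ λ = E₂/(E₁h₂ − E₂h₁) = 7.3/(352 − 57.67) = 0.0248 per s.

0.025 per s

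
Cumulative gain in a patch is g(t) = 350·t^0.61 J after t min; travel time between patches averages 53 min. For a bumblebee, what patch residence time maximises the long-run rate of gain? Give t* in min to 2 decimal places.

82.90 min

By the marginal value theorem, leave when the instantaneous gain rate g'(t) equals the habitat-wide average g(t)/(T + t).
g'(t) = 0.61·350·t^-0.39. Setting 0.61·350·t^-0.39 = 350·t^0.61/(53+t) gives 0.61(53+t) = t, so 0.39·t = 0.61×53.
t* = 0.61×53/0.39 = 82.9 min.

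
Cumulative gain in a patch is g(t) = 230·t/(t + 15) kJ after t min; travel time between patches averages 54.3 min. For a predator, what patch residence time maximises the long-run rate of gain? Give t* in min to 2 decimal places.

Maximise g(t)/(T+t): set derivative to zero → g'(t)(T+t) = g(t).
g'(t) = 230·15/(t + 15)². Setting 230·15/(t+15)² = 230t/[(t+15)(54.3+t)] gives 15(54.3+t) = t(t+15), so t² = 15×54.3 = 814.5.
t* = √814.5 = 28.54 min.

28.54 min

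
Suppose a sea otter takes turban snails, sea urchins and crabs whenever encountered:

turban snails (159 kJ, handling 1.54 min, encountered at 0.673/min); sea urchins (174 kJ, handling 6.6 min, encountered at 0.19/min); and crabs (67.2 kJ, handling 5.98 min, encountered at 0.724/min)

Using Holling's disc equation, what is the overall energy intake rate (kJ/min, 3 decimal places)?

24.767 kJ/min

Energy encountered per unit search time: 0.673×159 + 0.19×174 + 0.724×67.2 = 188.7 kJ/min.
Handling time per unit search time: 0.673×1.54 + 0.19×6.6 + 0.724×5.98 = 6.62.
Rate = 188.7/(1 + 6.62) = 24.77 kJ/min.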